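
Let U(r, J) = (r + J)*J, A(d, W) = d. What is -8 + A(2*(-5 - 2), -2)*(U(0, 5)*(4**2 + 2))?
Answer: -6308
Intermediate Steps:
U(r, J) = J*(J + r) (U(r, J) = (J + r)*J = J*(J + r))
-8 + A(2*(-5 - 2), -2)*(U(0, 5)*(4**2 + 2)) = -8 + (2*(-5 - 2))*((5*(5 + 0))*(4**2 + 2)) = -8 + (2*(-7))*((5*5)*(16 + 2)) = -8 - 350*18 = -8 - 14*450 = -8 - 6300 = -6308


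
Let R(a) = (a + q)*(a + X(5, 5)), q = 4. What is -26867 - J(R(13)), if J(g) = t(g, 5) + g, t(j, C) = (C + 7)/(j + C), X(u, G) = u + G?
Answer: -899515/33 ≈ -27258.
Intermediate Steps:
X(u, G) = G + u
t(j, C) = (7 + C)/(C + j)
R(a) = (4 + a)*(10 + a) (R(a) = (a + 4)*(a + (5 + 5)) = (4 + a)*(a + 10) = (4 + a)*(10 + a))
J(g) = g + 12/(5 + g) (J(g) = (7 + 5)/(5 + g) + g = 12/(5 + g) + g = g + 12/(5 + g))
-26867 - J(R(13)) = -26867 - (12 + (40 + 13**2 + 14*13)*(5 + (40 + 13**2 + 14*13)))/(5 + (40 + 13**2 + 14*13)) = -26867 - (12 + (40 + 169 + 182)*(5 + (40 + 169 + 182)))/(5 + (40 + 169 + 182)) = -26867 - (12 + 391*(5 + 391))/(5 + 391) = -26867 - (12 + 391*396)/396 = -26867 - (12 + 154836)/396 = -26867 - 154848/396 = -26867 - 1*12904/33 = -26867 - 12904/33 = -899515/33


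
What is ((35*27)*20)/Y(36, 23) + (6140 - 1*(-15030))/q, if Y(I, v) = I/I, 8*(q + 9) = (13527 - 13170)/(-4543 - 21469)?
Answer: 4428354940/267603 ≈ 16548.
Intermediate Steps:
q = -267603/29728 (q = -9 + ((13527 - 13170)/(-4543 - 21469))/8 = -9 + (357/(-26012))/8 = -9 + (357*(-1/26012))/8 = -9 + (⅛)*(-51/3716) = -9 - 51/29728 = -267603/29728 ≈ -9.0017)
Y(I, v) = 1
((35*27)*20)/Y(36, 23) + (6140 - 1*(-15030))/q = ((35*27)*20)/1 + (6140 - 1*(-15030))/(-267603/29728) = (945*20)*1 + (6140 + 15030)*(-29728/267603) = 18900*1 + 21170*(-29728/267603) = 18900 - 629341760/267603 = 4428354940/267603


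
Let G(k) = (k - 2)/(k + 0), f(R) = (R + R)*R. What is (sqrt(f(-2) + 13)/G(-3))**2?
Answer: 189/25 ≈ 7.5600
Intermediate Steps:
f(R) = 2*R**2 (f(R) = (2*R)*R = 2*R**2)
G(k) = (-2 + k)/k
(sqrt(f(-2) + 13)/G(-3))**2 = (sqrt(2*(-2)**2 + 13)/(((-2 - 3)/(-3))))**2 = (sqrt(2*4 + 13)/((-1/3*(-5))))**2 = (sqrt(8 + 13)/(5/3))**2 = (sqrt(21)*(3/5))**2 = (3*sqrt(21)/5)**2 = 189/25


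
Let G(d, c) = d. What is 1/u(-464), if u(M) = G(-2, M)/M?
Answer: 232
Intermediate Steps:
u(M) = -2/M
1/u(-464) = 1/(-2/(-464)) = 1/(-2*(-1/464)) = 1/(1/232) = 232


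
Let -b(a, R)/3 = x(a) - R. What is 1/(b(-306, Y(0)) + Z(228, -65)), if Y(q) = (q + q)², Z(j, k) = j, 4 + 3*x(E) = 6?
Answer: 1/226 ≈ 0.0044248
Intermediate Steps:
x(E) = ⅔ (x(E) = -4/3 + (⅓)*6 = -4/3 + 2 = ⅔)
Y(q) = 4*q² (Y(q) = (2*q)² = 4*q²)
b(a, R) = -2 + 3*R (b(a, R) = -3*(⅔ - R) = -2 + 3*R)
1/(b(-306, Y(0)) + Z(228, -65)) = 1/((-2 + 3*(4*0²)) + 228) = 1/((-2 + 3*(4*0)) + 228) = 1/((-2 + 3*0) + 228) = 1/((-2 + 0) + 228) = 1/(-2 + 228) = 1/226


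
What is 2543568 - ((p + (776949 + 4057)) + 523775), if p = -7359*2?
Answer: 1253505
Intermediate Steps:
p = -14718
2543568 - ((p + (776949 + 4057)) + 523775) = 2543568 - ((-14718 + (776949 + 4057)) + 523775) = 2543568 - ((-14718 + 781006) + 523775) = 2543568 - (766288 + 523775) = 2543568 - 1*1290063 = 2543568 - 1290063 = 1253505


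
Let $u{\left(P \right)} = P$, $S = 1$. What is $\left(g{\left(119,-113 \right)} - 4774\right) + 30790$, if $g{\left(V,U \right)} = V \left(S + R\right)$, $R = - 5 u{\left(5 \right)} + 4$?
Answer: $23636$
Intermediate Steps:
$R = -21$ ($R = \left(-5\right) 5 + 4 = -25 + 4 = -21$)
$g{\left(V,U \right)} = - 20 V$ ($g{\left(V,U \right)} = V \left(1 - 21\right) = V \left(-20\right) = - 20 V$)
$\left(g{\left(119,-113 \right)} - 4774\right) + 30790 = \left(\left(-20\right) 119 - 4774\right) + 30790 = \left(-2380 - 4774\right) + 30790 = -7154 + 30790 = 23636$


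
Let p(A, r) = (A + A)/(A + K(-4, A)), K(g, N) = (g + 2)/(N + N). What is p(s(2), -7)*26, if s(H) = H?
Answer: 208/3 ≈ 69.333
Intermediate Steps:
K(g, N) = (2 + g)/(2*N) (K(g, N) = (2 + g)/((2*N)) = (2 + g)*(1/(2*N)) = (2 + g)/(2*N))
p(A, r) = 2*A/(A - 1/A) (p(A, r) = (A + A)/(A + (2 - 4)/(2*A)) = (2*A)/(A + (1/2)*(-2)/A) = (2*A)/(A - 1/A) = 2*A/(A - 1/A))
p(s(2), -7)*26 = (2*2**2/(-1 + 2**2))*26 = (2*4/(-1 + 4))*26 = (2*4/3)*26 = (2*4*(1/3))*26 = (8/3)*26 = 208/3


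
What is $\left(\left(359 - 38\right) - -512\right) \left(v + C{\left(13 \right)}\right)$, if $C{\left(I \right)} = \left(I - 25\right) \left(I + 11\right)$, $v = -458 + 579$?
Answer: $-139111$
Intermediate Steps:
$v = 121$
$C{\left(I \right)} = \left(-25 + I\right) \left(11 + I\right)$
$\left(\left(359 - 38\right) - -512\right) \left(v + C{\left(13 \right)}\right) = \left(\left(359 - 38\right) - -512\right) \left(121 - \left(457 - 169\right)\right) = \left(\left(359 - 38\right) + 512\right) \left(121 - 288\right) = \left(321 + 512\right) \left(121 - 288\right) = 833 \left(-167\right) = -139111$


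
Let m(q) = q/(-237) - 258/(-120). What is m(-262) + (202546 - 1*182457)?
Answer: 95237291/4740 ≈ 20092.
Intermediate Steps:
m(q) = 43/20 - q/237 (m(q) = q*(-1/237) - 258*(-1/120) = -q/237 + 43/20 = 43/20 - q/237)
m(-262) + (202546 - 1*182457) = (43/20 - 1/237*(-262)) + (202546 - 1*182457) = (43/20 + 262/237) + (202546 - 182457) = 15431/4740 + 20089 = 95237291/4740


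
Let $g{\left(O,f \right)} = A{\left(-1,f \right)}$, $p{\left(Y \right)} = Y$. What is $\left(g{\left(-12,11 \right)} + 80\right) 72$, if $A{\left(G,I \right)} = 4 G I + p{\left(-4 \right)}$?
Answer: $2304$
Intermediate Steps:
$A{\left(G,I \right)} = -4 + 4 G I$ ($A{\left(G,I \right)} = 4 G I - 4 = -4 + 4 G I$)
$g{\left(O,f \right)} = -4 - 4 f$ ($g{\left(O,f \right)} = -4 + 4 \left(-1\right) f = -4 - 4 f$)
$\left(g{\left(-12,11 \right)} + 80\right) 72 = \left(\left(-4 - 44\right) + 80\right) 72 = \left(-48 + 80\right) 72 = 32 \cdot 72 = 2304$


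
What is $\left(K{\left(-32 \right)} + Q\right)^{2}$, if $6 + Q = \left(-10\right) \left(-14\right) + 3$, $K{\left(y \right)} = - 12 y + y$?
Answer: $239121$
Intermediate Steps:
$K{\left(y \right)} = - 11 y$
$Q = 137$ ($Q = -6 + \left(\left(-10\right) \left(-14\right) + 3\right) = -6 + \left(140 + 3\right) = -6 + 143 = 137$)
$\left(K{\left(-32 \right)} + Q\right)^{2} = \left(\left(-11\right) \left(-32\right) + 137\right)^{2} = \left(352 + 137\right)^{2} = 489^{2} = 239121$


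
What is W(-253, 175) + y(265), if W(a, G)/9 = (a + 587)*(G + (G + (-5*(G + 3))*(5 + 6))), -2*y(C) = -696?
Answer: -28376292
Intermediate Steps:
y(C) = 348 (y(C) = -½*(-696) = 348)
W(a, G) = 9*(-165 - 53*G)*(587 + a) (W(a, G) = 9*((a + 587)*(G + (G + (-5*(G + 3))*(5 + 6)))) = 9*((587 + a)*(G + (G - 5*(3 + G)*11))) = 9*((587 + a)*(G + (G + (-15 - 5*G)*11))) = 9*((587 + a)*(G + (G + (-165 - 55*G)))) = 9*((587 + a)*(G + (-165 - 54*G))) = 9*((587 + a)*(-165 - 53*G)) = 9*((-165 - 53*G)*(587 + a)) = 9*(-165 - 53*G)*(587 + a))
W(-253, 175) + y(265) = (-871695 - 279999*175 - 1485*(-253) - 477*175*(-253)) + 348 = (-871695 - 48999825 + 375705 + 21119175) + 348 = -28376640 + 348 = -28376292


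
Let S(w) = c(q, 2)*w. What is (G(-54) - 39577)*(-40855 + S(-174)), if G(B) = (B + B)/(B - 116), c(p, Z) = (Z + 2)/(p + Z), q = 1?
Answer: 138216298217/85 ≈ 1.6261e+9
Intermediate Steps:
c(p, Z) = (2 + Z)/(Z + p)
S(w) = 4*w/3 (S(w) = ((2 + 2)/(2 + 1))*w = (4/3)*w = ((⅓)*4)*w = 4*w/3)
G(B) = 2*B/(-116 + B) (G(B) = (2*B)/(-116 + B) = 2*B/(-116 + B))
(G(-54) - 39577)*(-40855 + S(-174)) = (2*(-54)/(-116 - 54) - 39577)*(-40855 + (4/3)*(-174)) = (2*(-54)/(-170) - 39577)*(-40855 - 232) = (2*(-54)*(-1/170) - 39577)*(-41087) = (54/85 - 39577)*(-41087) = -3363991/85*(-41087) = 138216298217/85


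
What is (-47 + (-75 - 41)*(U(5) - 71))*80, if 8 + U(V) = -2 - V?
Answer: 794320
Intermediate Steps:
U(V) = -10 - V (U(V) = -8 + (-2 - V) = -10 - V)
(-47 + (-75 - 41)*(U(5) - 71))*80 = (-47 + (-75 - 41)*((-10 - 1*5) - 71))*80 = (-47 - 116*((-10 - 5) - 71))*80 = (-47 - 116*(-15 - 71))*80 = (-47 - 116*(-86))*80 = (-47 + 9976)*80 = 9929*80 = 794320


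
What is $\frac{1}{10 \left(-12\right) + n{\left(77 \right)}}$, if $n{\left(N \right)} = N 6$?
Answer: $\frac{1}{342} \approx 0.002924$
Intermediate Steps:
$n{\left(N \right)} = 6 N$
$\frac{1}{10 \left(-12\right) + n{\left(77 \right)}} = \frac{1}{10 \left(-12\right) + 6 \cdot 77} = \frac{1}{-120 + 462} = \frac{1}{342}$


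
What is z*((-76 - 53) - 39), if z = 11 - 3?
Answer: -1344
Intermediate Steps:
z = 8
z*((-76 - 53) - 39) = 8*((-76 - 53) - 39) = 8*(-129 - 39) = 8*(-168) = -1344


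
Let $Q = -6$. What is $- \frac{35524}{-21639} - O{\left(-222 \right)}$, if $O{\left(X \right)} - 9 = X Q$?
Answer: $- \frac{28982375}{21639} \approx -1339.4$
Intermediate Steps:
$O{\left(X \right)} = 9 - 6 X$ ($O{\left(X \right)} = 9 + X \left(-6\right) = 9 - 6 X$)
$- \frac{35524}{-21639} - O{\left(-222 \right)} = - \frac{35524}{-21639} - \left(9 - -1332\right) = \left(-35524\right) \left(- \frac{1}{21639}\right) - \left(9 + 1332\right) = \frac{35524}{21639} - 1341 = - \frac{28982375}{21639}$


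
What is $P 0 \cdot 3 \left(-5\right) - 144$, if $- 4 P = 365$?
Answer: $-144$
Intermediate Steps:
$P = - \frac{365}{4}$ ($P = \left(- \frac{1}{4}\right) 365 = - \frac{365}{4} \approx -91.25$)
$P 0 \cdot 3 \left(-5\right) - 144 = - \frac{365 \cdot 0 \cdot 3 \left(-5\right)}{4} - 144 = - \frac{365 \cdot 0 \left(-15\right)}{4} - 144 = \left(- \frac{365}{4}\right) 0 - 144 = 0 - 144 = -144$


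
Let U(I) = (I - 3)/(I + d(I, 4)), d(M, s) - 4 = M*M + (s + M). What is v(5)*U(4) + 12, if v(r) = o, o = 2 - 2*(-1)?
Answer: 97/8 ≈ 12.125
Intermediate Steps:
d(M, s) = 4 + M + s + M**2 (d(M, s) = 4 + (M*M + (s + M)) = 4 + (M**2 + (M + s)) = 4 + (M + s + M**2) = 4 + M + s + M**2)
o = 4 (o = 2 + 2 = 4)
v(r) = 4
U(I) = (-3 + I)/(8 + I**2 + 2*I) (U(I) = (I - 3)/(I + (4 + I + 4 + I**2)) = (-3 + I)/(I + (8 + I + I**2)) = (-3 + I)/(8 + I**2 + 2*I))
v(5)*U(4) + 12 = 4*((-3 + 4)/(8 + 4**2 + 2*4)) + 12 = 4*(1/(8 + 16 + 8)) + 12 = 4*(1/32) + 12 = 1/8 + 12 = 97/8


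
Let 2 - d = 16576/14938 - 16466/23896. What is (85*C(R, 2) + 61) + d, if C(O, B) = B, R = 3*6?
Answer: 2965042407/12748516 ≈ 232.58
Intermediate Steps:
R = 18
d = 20135211/12748516 (d = 2 - (16576/14938 - 16466/23896) = 2 - (16576*(1/14938) - 16466*1/23896) = 2 - (1184/1067 - 8233/11948) = 2 - 1*5361821/12748516 = 2 - 5361821/12748516 = 20135211/12748516 ≈ 1.5794)
(85*C(R, 2) + 61) + d = (85*2 + 61) + 20135211/12748516 = (170 + 61) + 20135211/12748516 = 231 + 20135211/12748516 = 2965042407/12748516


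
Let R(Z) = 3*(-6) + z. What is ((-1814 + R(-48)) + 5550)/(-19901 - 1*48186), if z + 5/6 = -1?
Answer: -22297/408522 ≈ -0.054580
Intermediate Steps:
z = -11/6 (z = -5/6 - 1 = -11/6 ≈ -1.8333)
R(Z) = -119/6 (R(Z) = 3*(-6) - 11/6 = -18 - 11/6 = -119/6)
((-1814 + R(-48)) + 5550)/(-19901 - 1*48186) = ((-1814 - 119/6) + 5550)/(-19901 - 1*48186) = (-11003/6 + 5550)/(-19901 - 48186) = (22297/6)/(-68087) = (22297/6)*(-1/68087) = -22297/408522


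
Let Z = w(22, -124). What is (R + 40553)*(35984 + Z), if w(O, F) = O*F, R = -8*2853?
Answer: 589595624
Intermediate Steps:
R = -22824
w(O, F) = F*O
Z = -2728 (Z = -124*22 = -2728)
(R + 40553)*(35984 + Z) = (-22824 + 40553)*(35984 - 2728) = 17729*33256 = 589595624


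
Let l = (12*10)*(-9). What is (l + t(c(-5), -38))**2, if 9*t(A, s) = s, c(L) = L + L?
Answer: 95218564/81 ≈ 1.1755e+6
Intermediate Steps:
c(L) = 2*L
t(A, s) = s/9
l = -1080 (l = 120*(-9) = -1080)
(l + t(c(-5), -38))**2 = (-1080 + (1/9)*(-38))**2 = (-1080 - 38/9)**2 = (-9758/9)**2 = 95218564/81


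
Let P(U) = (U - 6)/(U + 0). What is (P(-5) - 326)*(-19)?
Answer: 30761/5 ≈ 6152.2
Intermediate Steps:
P(U) = (-6 + U)/U
(P(-5) - 326)*(-19) = ((-6 - 5)/(-5) - 326)*(-19) = (-⅕*(-11) - 326)*(-19) = (11/5 - 326)*(-19) = -1619/5*(-19) = 30761/5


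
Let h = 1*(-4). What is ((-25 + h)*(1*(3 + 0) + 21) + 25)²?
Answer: 450241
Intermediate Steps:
h = -4
((-25 + h)*(1*(3 + 0) + 21) + 25)² = ((-25 - 4)*(1*(3 + 0) + 21) + 25)² = (-29*(1*3 + 21) + 25)² = (-29*(3 + 21) + 25)² = (-29*24 + 25)² = (-696 + 25)² = (-671)² = 450241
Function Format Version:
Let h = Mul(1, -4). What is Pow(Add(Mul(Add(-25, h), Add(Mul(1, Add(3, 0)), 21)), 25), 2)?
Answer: 450241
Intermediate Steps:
h = -4
Pow(Add(Mul(Add(-25, h), Add(Mul(1, Add(3, 0)), 21)), 25), 2) = Pow(Add(Mul(Add(-25, -4), Add(Mul(1, Add(3, 0)), 21)), 25), 2) = Pow(Add(Mul(-29, Add(Mul(1, 3), 21)), 25), 2) = Pow(Add(Mul(-29, Add(3, 21)), 25), 2) = Pow(Add(Mul(-29, 24), 25), 2) = Pow(Add(-696, 25), 2) = Pow(-671, 2) = 450241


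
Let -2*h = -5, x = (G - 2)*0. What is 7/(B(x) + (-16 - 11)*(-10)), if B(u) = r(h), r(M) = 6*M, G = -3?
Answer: 7/285 ≈ 0.024561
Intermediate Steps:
x = 0 (x = (-3 - 2)*0 = -5*0 = 0)
h = 5/2 (h = -½*(-5) = 5/2 ≈ 2.5000)
B(u) = 15 (B(u) = 6*(5/2) = 15)
7/(B(x) + (-16 - 11)*(-10)) = 7/(15 + (-16 - 11)*(-10)) = 7/(15 - 27*(-10)) = 7/(15 + 270) = 7/285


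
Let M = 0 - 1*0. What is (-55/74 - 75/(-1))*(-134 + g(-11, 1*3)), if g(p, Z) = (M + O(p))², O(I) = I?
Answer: -71435/74 ≈ -965.34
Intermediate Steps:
M = 0 (M = 0 + 0 = 0)
g(p, Z) = p² (g(p, Z) = (0 + p)² = p²)
(-55/74 - 75/(-1))*(-134 + g(-11, 1*3)) = (-55/74 - 75/(-1))*(-134 + (-11)²) = (-55*1/74 - 75*(-1))*(-134 + 121) = (-55/74 + 75)*(-13) = (5495/74)*(-13) = -71435/74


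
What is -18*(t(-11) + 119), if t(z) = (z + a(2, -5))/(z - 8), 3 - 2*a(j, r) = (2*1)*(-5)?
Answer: -40779/19 ≈ -2146.3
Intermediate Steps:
a(j, r) = 13/2 (a(j, r) = 3/2 - 2*1*(-5)/2 = 3/2 - (-5) = 3/2 - 1/2*(-10) = 3/2 + 5 = 13/2)
t(z) = (13/2 + z)/(-8 + z) (t(z) = (z + 13/2)/(z - 8) = (13/2 + z)/(-8 + z))
-18*(t(-11) + 119) = -18*((13/2 - 11)/(-8 - 11) + 119) = -18*(-9/2/(-19) + 119) = -18*(-1/19*(-9/2) + 119) = -18*(9/38 + 119) = -18*4531/38 = -40779/19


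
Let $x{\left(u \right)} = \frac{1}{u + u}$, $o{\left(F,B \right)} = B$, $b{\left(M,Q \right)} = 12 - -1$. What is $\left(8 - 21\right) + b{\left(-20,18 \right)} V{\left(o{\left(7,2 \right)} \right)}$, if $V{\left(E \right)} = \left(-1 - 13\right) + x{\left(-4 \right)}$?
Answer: $- \frac{1573}{8} \approx -196.63$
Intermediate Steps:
$b{\left(M,Q \right)} = 13$ ($b{\left(M,Q \right)} = 12 + 1 = 13$)
$x{\left(u \right)} = \frac{1}{2 u}$
$V{\left(E \right)} = - \frac{113}{8}$ ($V{\left(E \right)} = \left(-1 - 13\right) + \frac{1}{2 \left(-4\right)} = -14 + \frac{1}{2} \left(- \frac{1}{4}\right) = -14 - \frac{1}{8} = - \frac{113}{8}$)
$\left(8 - 21\right) + b{\left(-20,18 \right)} V{\left(o{\left(7,2 \right)} \right)} = \left(8 - 21\right) + 13 \left(- \frac{113}{8}\right) = \left(8 - 21\right) - \frac{1469}{8} = -13 - \frac{1469}{8} = - \frac{1573}{8}$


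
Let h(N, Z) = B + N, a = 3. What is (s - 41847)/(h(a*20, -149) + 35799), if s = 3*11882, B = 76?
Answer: -6201/35935 ≈ -0.17256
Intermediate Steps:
s = 35646
h(N, Z) = 76 + N
(s - 41847)/(h(a*20, -149) + 35799) = (35646 - 41847)/((76 + 3*20) + 35799) = -6201/((76 + 60) + 35799) = -6201/(136 + 35799) = -6201/35935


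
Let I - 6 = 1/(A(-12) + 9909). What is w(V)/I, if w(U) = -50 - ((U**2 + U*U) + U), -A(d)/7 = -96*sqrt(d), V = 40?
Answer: 9870*(-448*sqrt(3) + 3303*I)/(-59455*I + 8064*sqrt(3)) ≈ -548.32 - 0.0020533*I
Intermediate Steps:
A(d) = 672*sqrt(d) (A(d) = -(-672)*sqrt(d) = 672*sqrt(d))
w(U) = -50 - U - 2*U**2 (w(U) = -50 - ((U**2 + U**2) + U) = -50 - (2*U**2 + U) = -50 - (U + 2*U**2) = -50 + (-U - 2*U**2) = -50 - U - 2*U**2)
I = 6 + 1/(9909 + 1344*I*sqrt(3)) (I = 6 + 1/(672*sqrt(-12) + 9909) = 6 + 1/(672*(2*I*sqrt(3)) + 9909) = 6 + 1/(1344*I*sqrt(3) + 9909) = 6 + 1/(9909 + 1344*I*sqrt(3)) ≈ 6.0001 - 2.2468e-5*I)
w(V)/I = (-50 - 1*40 - 2*40**2)/(23024209/3837307 - 448*I*sqrt(3)/34535763) = (-50 - 40 - 2*1600)/(23024209/3837307 - 448*I*sqrt(3)/34535763) = (-50 - 40 - 3200)/(23024209/3837307 - 448*I*sqrt(3)/34535763) = -3290/(23024209/3837307 - 448*I*sqrt(3)/34535763)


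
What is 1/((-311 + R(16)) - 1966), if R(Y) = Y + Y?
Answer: -1/2245 ≈ -0.00044543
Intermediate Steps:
R(Y) = 2*Y
1/((-311 + R(16)) - 1966) = 1/((-311 + 2*16) - 1966) = 1/((-311 + 32) - 1966) = 1/(-279 - 1966) = 1/(-2245) = -1/2245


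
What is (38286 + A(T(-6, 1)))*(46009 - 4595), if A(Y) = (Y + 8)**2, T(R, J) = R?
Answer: 1585742060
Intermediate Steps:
A(Y) = (8 + Y)**2
(38286 + A(T(-6, 1)))*(46009 - 4595) = (38286 + (8 - 6)**2)*(46009 - 4595) = (38286 + 2**2)*41414 = (38286 + 4)*41414 = 38290*41414 = 1585742060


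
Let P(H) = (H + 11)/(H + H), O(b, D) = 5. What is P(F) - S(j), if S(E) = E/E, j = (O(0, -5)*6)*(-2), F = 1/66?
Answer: 725/2 ≈ 362.50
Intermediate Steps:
F = 1/66 ≈ 0.015152
j = -60 (j = (5*6)*(-2) = 30*(-2) = -60)
S(E) = 1
P(H) = (11 + H)/(2*H) (P(H) = (11 + H)/((2*H)) = (11 + H)*(1/(2*H)) = (11 + H)/(2*H))
P(F) - S(j) = (11 + 1/66)/(2*(1/66)) - 1*1 = (1/2)*66*(727/66) - 1 = 727/2 - 1 = 725/2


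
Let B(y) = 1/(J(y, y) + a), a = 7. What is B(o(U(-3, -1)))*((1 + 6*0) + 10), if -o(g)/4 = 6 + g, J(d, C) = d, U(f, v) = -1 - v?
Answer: -11/17 ≈ -0.64706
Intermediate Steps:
o(g) = -24 - 4*g (o(g) = -4*(6 + g) = -24 - 4*g)
B(y) = 1/(7 + y) (B(y) = 1/(y + 7) = 1/(7 + y))
B(o(U(-3, -1)))*((1 + 6*0) + 10) = ((1 + 6*0) + 10)/(7 + (-24 - 4*(-1 - 1*(-1)))) = ((1 + 0) + 10)/(7 + (-24 - 4*(-1 + 1))) = (1 + 10)/(7 + (-24 - 4*0)) = 11/(7 + (-24 + 0)) = 11/(7 - 24) = 11/(-17) = -1/17*11 = -11/17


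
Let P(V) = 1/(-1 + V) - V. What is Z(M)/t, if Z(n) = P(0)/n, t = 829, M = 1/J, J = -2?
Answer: 2/829 ≈ 0.0024125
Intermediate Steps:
M = -1/2 (M = 1/(-2) = -1/2 ≈ -0.50000)
Z(n) = -1/n (Z(n) = ((1 + 0 - 1*0**2)/(-1 + 0))/n = ((1 + 0 - 1*0)/(-1))/n = (-(1 + 0 + 0))/n = (-1*1)/n = -1/n)
Z(M)/t = -1/(-1/2)/829 = -1*(-2)*(1/829) = 2*(1/829) = 2/829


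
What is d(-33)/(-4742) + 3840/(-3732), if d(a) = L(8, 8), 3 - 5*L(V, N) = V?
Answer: -1517129/1474762 ≈ -1.0287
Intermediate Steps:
L(V, N) = 3/5 - V/5
d(a) = -1 (d(a) = 3/5 - 1/5*8 = 3/5 - 8/5 = -1)
d(-33)/(-4742) + 3840/(-3732) = -1/(-4742) + 3840/(-3732) = -1*(-1/4742) + 3840*(-1/3732) = 1/4742 - 320/311 = -1517129/1474762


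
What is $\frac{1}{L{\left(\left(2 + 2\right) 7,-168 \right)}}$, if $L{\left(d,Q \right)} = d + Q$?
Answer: $- \frac{1}{140} \approx -0.0071429$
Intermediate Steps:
$L{\left(d,Q \right)} = Q + d$
$\frac{1}{L{\left(\left(2 + 2\right) 7,-168 \right)}} = \frac{1}{-168 + \left(2 + 2\right) 7} = \frac{1}{-168 + 4 \cdot 7} = \frac{1}{-168 + 28} = \frac{1}{-140} = - \frac{1}{140}$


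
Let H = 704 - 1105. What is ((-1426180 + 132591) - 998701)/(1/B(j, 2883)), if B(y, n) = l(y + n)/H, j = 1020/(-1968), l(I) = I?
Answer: 541813687415/32882 ≈ 1.6478e+7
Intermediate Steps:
j = -85/164 (j = 1020*(-1/1968) = -85/164 ≈ -0.51829)
H = -401
B(y, n) = -n/401 - y/401 (B(y, n) = (y + n)/(-401) = (n + y)*(-1/401) = -n/401 - y/401)
((-1426180 + 132591) - 998701)/(1/B(j, 2883)) = ((-1426180 + 132591) - 998701)/(1/(-1/401*2883 - 1/401*(-85/164))) = (-1293589 - 998701)/(1/(-2883/401 + 85/65764)) = -2292290/(1/(-472727/65764)) = -2292290/(-65764/472727) = -2292290*(-472727/65764) = 541813687415/32882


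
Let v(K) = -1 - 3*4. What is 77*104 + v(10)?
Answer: 7995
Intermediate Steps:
v(K) = -13 (v(K) = -1 - 12 = -13)
77*104 + v(10) = 77*104 - 13 = 8008 - 13 = 7995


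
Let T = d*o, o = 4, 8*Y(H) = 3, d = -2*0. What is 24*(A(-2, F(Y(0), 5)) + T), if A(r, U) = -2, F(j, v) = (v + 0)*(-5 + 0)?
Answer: -48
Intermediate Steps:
d = 0
Y(H) = 3/8 (Y(H) = (⅛)*3 = 3/8)
F(j, v) = -5*v (F(j, v) = v*(-5) = -5*v)
T = 0 (T = 0*4 = 0)
24*(A(-2, F(Y(0), 5)) + T) = 24*(-2 + 0) = 24*(-2) = -48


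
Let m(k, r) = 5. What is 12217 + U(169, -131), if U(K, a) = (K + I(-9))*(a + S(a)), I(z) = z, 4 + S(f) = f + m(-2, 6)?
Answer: -29543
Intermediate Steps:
S(f) = 1 + f (S(f) = -4 + (f + 5) = -4 + (5 + f) = 1 + f)
U(K, a) = (1 + 2*a)*(-9 + K) (U(K, a) = (K - 9)*(a + (1 + a)) = (-9 + K)*(1 + 2*a) = (1 + 2*a)*(-9 + K))
12217 + U(169, -131) = 12217 + (-9 + 169 - 18*(-131) + 2*169*(-131)) = 12217 + (-9 + 169 + 2358 - 44278) = 12217 - 41760 = -29543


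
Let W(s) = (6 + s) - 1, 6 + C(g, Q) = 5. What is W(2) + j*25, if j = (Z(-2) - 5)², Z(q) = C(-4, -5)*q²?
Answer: 2032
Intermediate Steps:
C(g, Q) = -1 (C(g, Q) = -6 + 5 = -1)
W(s) = 5 + s
Z(q) = -q²
j = 81 (j = (-1*(-2)² - 5)² = (-1*4 - 5)² = (-4 - 5)² = (-9)² = 81)
W(2) + j*25 = (5 + 2) + 81*25 = 7 + 2025 = 2032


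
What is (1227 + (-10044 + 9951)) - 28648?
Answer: -27514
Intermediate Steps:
(1227 + (-10044 + 9951)) - 28648 = (1227 - 93) - 28648 = 1134 - 28648 = -27514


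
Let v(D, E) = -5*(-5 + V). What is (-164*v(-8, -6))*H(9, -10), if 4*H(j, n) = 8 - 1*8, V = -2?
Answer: 0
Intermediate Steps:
v(D, E) = 35 (v(D, E) = -5*(-5 - 2) = -5*(-7) = 35)
H(j, n) = 0 (H(j, n) = (8 - 1*8)/4 = (8 - 8)/4 = (¼)*0 = 0)
(-164*v(-8, -6))*H(9, -10) = -164*35*0 = -5740*0 = 0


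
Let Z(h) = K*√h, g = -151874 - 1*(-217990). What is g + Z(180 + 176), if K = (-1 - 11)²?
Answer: 66116 + 288*√89 ≈ 68833.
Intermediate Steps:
g = 66116 (g = -151874 + 217990 = 66116)
K = 144 (K = (-12)² = 144)
Z(h) = 144*√h
g + Z(180 + 176) = 66116 + 144*√(180 + 176) = 66116 + 144*√356 = 66116 + 144*(2*√89) = 66116 + 288*√89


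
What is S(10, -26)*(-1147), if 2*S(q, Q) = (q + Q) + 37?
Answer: -24087/2 ≈ -12044.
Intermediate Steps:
S(q, Q) = 37/2 + Q/2 + q/2 (S(q, Q) = ((q + Q) + 37)/2 = ((Q + q) + 37)/2 = (37 + Q + q)/2 = 37/2 + Q/2 + q/2)
S(10, -26)*(-1147) = (37/2 + (½)*(-26) + (½)*10)*(-1147) = (37/2 - 13 + 5)*(-1147) = (21/2)*(-1147) = -24087/2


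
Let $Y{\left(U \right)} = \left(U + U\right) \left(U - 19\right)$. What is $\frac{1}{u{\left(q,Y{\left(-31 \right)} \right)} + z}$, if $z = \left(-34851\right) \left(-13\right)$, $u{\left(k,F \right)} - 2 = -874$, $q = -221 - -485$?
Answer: $\frac{1}{452191} \approx 2.2115 \cdot 10^{-6}$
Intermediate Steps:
$Y{\left(U \right)} = 2 U \left(-19 + U\right)$
$q = 264$ ($q = -221 + 485 = 264$)
$u{\left(k,F \right)} = -872$ ($u{\left(k,F \right)} = 2 - 874 = -872$)
$z = 453063$
$\frac{1}{u{\left(q,Y{\left(-31 \right)} \right)} + z} = \frac{1}{-872 + 453063} = \frac{1}{452191}$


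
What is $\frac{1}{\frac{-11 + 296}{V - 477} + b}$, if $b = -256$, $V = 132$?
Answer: $- \frac{23}{5907} \approx -0.0038937$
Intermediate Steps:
$\frac{1}{\frac{-11 + 296}{V - 477} + b} = \frac{1}{\frac{-11 + 296}{132 - 477} - 256} = \frac{1}{\frac{285}{-345} - 256} = \frac{1}{285 \left(- \frac{1}{345}\right) - 256} = \frac{1}{- \frac{19}{23} - 256} = \frac{1}{- \frac{5907}{23}} = - \frac{23}{5907}$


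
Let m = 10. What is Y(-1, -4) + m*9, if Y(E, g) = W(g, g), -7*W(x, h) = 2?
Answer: 628/7 ≈ 89.714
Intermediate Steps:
W(x, h) = -2/7 (W(x, h) = -⅐*2 = -2/7)
Y(E, g) = -2/7
Y(-1, -4) + m*9 = -2/7 + 10*9 = -2/7 + 90 = 628/7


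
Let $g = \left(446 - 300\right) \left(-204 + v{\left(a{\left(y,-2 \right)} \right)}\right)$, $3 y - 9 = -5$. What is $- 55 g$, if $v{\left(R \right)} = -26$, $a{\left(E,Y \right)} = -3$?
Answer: $1846900$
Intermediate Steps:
$y = \frac{4}{3}$ ($y = 3 + \frac{1}{3} \left(-5\right) = 3 - \frac{5}{3} = \frac{4}{3} \approx 1.3333$)
$g = -33580$ ($g = \left(446 - 300\right) \left(-204 - 26\right) = 146 \left(-230\right) = -33580$)
$- 55 g = \left(-55\right) \left(-33580\right) = 1846900$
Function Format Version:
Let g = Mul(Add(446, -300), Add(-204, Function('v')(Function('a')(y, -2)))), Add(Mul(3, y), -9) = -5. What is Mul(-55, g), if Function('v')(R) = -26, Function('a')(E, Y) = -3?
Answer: 1846900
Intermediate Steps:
y = Rational(4, 3) (y = Add(3, Mul(Rational(1, 3), -5)) = Add(3, Rational(-5, 3)) = Rational(4, 3) ≈ 1.3333)
g = -33580 (g = Mul(Add(446, -300), Add(-204, -26)) = Mul(146, -230) = -33580)
Mul(-55, g) = Mul(-55, -33580) = 1846900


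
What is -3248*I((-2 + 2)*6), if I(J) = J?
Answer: 0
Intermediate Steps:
-3248*I((-2 + 2)*6) = -3248*(-2 + 2)*6 = -0*6 = -3248*0 = 0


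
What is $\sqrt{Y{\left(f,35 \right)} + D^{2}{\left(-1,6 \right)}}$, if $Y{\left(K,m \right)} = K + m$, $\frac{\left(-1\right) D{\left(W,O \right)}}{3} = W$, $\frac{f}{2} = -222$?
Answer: $20 i \approx 20.0 i$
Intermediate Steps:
$f = -444$ ($f = 2 \left(-222\right) = -444$)
$D{\left(W,O \right)} = - 3 W$
$\sqrt{Y{\left(f,35 \right)} + D^{2}{\left(-1,6 \right)}} = \sqrt{\left(-444 + 35\right) + \left(\left(-3\right) \left(-1\right)\right)^{2}} = \sqrt{-409 + 3^{2}} = \sqrt{-409 + 9} = \sqrt{-400} = 20 i$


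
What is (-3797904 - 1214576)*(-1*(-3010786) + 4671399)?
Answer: -38506798668800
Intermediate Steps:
(-3797904 - 1214576)*(-1*(-3010786) + 4671399) = -5012480*(3010786 + 4671399) = -5012480*7682185 = -38506798668800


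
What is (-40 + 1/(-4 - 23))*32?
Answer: -34592/27 ≈ -1281.2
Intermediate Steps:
(-40 + 1/(-4 - 23))*32 = (-40 + 1/(-27))*32 = (-40 - 1/27)*32 = -1081/27*32 = -34592/27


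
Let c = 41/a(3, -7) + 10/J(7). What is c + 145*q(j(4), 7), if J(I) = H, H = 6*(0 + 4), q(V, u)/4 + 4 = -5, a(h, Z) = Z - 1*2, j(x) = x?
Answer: -188069/36 ≈ -5224.1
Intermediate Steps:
a(h, Z) = -2 + Z (a(h, Z) = Z - 2 = -2 + Z)
q(V, u) = -36 (q(V, u) = -16 + 4*(-5) = -16 - 20 = -36)
H = 24 (H = 6*4 = 24)
J(I) = 24
c = -149/36 (c = 41/(-2 - 7) + 10/24 = 41/(-9) + 10*(1/24) = 41*(-⅑) + 5/12 = -41/9 + 5/12 = -149/36 ≈ -4.1389)
c + 145*q(j(4), 7) = -149/36 + 145*(-36) = -149/36 - 5220 = -188069/36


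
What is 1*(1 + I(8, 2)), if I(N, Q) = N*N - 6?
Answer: 59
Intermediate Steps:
I(N, Q) = -6 + N² (I(N, Q) = N² - 6 = -6 + N²)
1*(1 + I(8, 2)) = 1*(1 + (-6 + 8²)) = 1*(1 + (-6 + 64)) = 1*(1 + 58) = 1*59 = 59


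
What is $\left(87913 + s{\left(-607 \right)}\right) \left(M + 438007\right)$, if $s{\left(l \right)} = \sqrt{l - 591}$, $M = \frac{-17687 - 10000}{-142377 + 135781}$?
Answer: $\frac{253991369990267}{6596} + \frac{2889121859 i \sqrt{1198}}{6596} \approx 3.8507 \cdot 10^{10} + 1.516 \cdot 10^{7} i$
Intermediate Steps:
$M = \frac{27687}{6596}$ ($M = - \frac{27687}{-6596} = \left(-27687\right) \left(- \frac{1}{6596}\right) = \frac{27687}{6596} \approx 4.1975$)
$s{\left(l \right)} = \sqrt{-591 + l}$
$\left(87913 + s{\left(-607 \right)}\right) \left(M + 438007\right) = \left(87913 + \sqrt{-591 - 607}\right) \left(\frac{27687}{6596} + 438007\right) = \left(87913 + \sqrt{-1198}\right) \frac{2889121859}{6596} = \left(87913 + i \sqrt{1198}\right) \frac{2889121859}{6596} = \frac{253991369990267}{6596} + \frac{2889121859 i \sqrt{1198}}{6596}$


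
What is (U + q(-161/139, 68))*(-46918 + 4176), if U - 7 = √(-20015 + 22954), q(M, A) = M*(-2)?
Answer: -55350890/139 - 42742*√2939 ≈ -2.7154e+6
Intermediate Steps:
q(M, A) = -2*M
U = 7 + √2939 (U = 7 + √(-20015 + 22954) = 7 + √2939 ≈ 61.213)
(U + q(-161/139, 68))*(-46918 + 4176) = ((7 + √2939) - (-322)/139)*(-46918 + 4176) = ((7 + √2939) - (-322)/139)*(-42742) = ((7 + √2939) - 2*(-161/139))*(-42742) = ((7 + √2939) + 322/139)*(-42742) = (1295/139 + √2939)*(-42742) = -55350890/139 - 42742*√2939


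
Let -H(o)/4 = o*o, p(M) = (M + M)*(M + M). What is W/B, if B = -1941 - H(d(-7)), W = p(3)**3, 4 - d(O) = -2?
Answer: -15552/599 ≈ -25.963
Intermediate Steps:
p(M) = 4*M**2 (p(M) = (2*M)*(2*M) = 4*M**2)
d(O) = 6 (d(O) = 4 - 1*(-2) = 4 + 2 = 6)
W = 46656 (W = (4*3**2)**3 = (4*9)**3 = 36**3 = 46656)
H(o) = -4*o**2 (H(o) = -4*o*o = -4*o**2)
B = -1797 (B = -1941 - (-4)*6**2 = -1941 - (-4)*36 = -1941 - 1*(-144) = -1941 + 144 = -1797)
W/B = 46656/(-1797) = 46656*(-1/1797) = -15552/599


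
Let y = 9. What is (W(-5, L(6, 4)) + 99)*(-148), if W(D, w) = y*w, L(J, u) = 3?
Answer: -18648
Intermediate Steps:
W(D, w) = 9*w
(W(-5, L(6, 4)) + 99)*(-148) = (9*3 + 99)*(-148) = (27 + 99)*(-148) = 126*(-148) = -18648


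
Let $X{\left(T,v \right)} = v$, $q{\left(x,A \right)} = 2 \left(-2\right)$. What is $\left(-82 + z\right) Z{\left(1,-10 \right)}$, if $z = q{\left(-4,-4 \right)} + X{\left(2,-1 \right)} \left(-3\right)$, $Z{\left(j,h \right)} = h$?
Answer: $830$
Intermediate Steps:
$q{\left(x,A \right)} = -4$
$z = -1$ ($z = -4 - -3 = -4 + 3 = -1$)
$\left(-82 + z\right) Z{\left(1,-10 \right)} = \left(-82 - 1\right) \left(-10\right) = \left(-83\right) \left(-10\right) = 830$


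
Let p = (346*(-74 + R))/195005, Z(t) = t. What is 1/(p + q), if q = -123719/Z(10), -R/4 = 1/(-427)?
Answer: -166534270/2060367198061 ≈ -8.0828e-5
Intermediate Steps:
R = 4/427 (R = -4/(-427) = -4*(-1)/427 = -4*(-1/427) = 4/427 ≈ 0.0093677)
q = -123719/10 ≈ -12372.
p = -10931524/83267135 (p = (346*(-74 + 4/427))/195005 = (346*(-31594/427))*(1/195005) = -10931524/427*1/195005 = -10931524/83267135 ≈ -0.13128)
1/(p + q) = 1/(-10931524/83267135 - 123719/10) = 1/(-2060367198061/166534270) = -166534270/2060367198061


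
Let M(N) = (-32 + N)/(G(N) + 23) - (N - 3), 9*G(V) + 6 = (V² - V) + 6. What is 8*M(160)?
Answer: -10734472/8549 ≈ -1255.6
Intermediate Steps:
G(V) = -V/9 + V²/9 (G(V) = -⅔ + ((V² - V) + 6)/9 = -⅔ + (6 + V² - V)/9 = -⅔ + (⅔ - V/9 + V²/9) = -V/9 + V²/9)
M(N) = 3 - N + (-32 + N)/(23 + N*(-1 + N)/9) (M(N) = (-32 + N)/(N*(-1 + N)/9 + 23) - (N - 3) = (-32 + N)/(23 + N*(-1 + N)/9) - (-3 + N) = (-32 + N)/(23 + N*(-1 + N)/9) + (3 - N) = 3 - N + (-32 + N)/(23 + N*(-1 + N)/9))
8*M(160) = 8*((333 - 1*160³ - 201*160 + 4*160²)/(207 + 160² - 1*160)) = 8*((333 - 1*4096000 - 32160 + 4*25600)/(207 + 25600 - 160)) = 8*((333 - 4096000 - 32160 + 102400)/25647) = 8*((1/25647)*(-4025427)) = 8*(-1341809/8549) = -10734472/8549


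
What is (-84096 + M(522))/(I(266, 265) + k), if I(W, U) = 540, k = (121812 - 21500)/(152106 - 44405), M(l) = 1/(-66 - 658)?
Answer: -6557429774005/42179408848 ≈ -155.47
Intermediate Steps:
M(l) = -1/724 (M(l) = 1/(-724) = -1/724)
k = 100312/107701 ≈ 0.93139
(-84096 + M(522))/(I(266, 265) + k) = (-84096 - 1/724)/(540 + 100312/107701) = -60885505/(724*58258852/107701) = -60885505/724*107701/58258852 = -6557429774005/42179408848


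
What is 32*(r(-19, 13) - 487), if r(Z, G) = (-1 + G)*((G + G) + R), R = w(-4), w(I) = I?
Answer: -7136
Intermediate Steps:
R = -4
r(Z, G) = (-1 + G)*(-4 + 2*G) (r(Z, G) = (-1 + G)*((G + G) - 4) = (-1 + G)*(2*G - 4) = (-1 + G)*(-4 + 2*G))
32*(r(-19, 13) - 487) = 32*((4 - 6*13 + 2*13²) - 487) = 32*((4 - 78 + 2*169) - 487) = 32*((4 - 78 + 338) - 487) = 32*(264 - 487) = 32*(-223) = -7136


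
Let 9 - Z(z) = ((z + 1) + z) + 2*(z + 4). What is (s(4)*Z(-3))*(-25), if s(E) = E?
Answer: -1200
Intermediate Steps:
Z(z) = -4*z (Z(z) = 9 - (((z + 1) + z) + 2*(z + 4)) = 9 - (((1 + z) + z) + 2*(4 + z)) = 9 - ((1 + 2*z) + (8 + 2*z)) = 9 - (9 + 4*z) = 9 + (-9 - 4*z) = -4*z)
(s(4)*Z(-3))*(-25) = (4*(-4*(-3)))*(-25) = (4*12)*(-25) = 48*(-25) = -1200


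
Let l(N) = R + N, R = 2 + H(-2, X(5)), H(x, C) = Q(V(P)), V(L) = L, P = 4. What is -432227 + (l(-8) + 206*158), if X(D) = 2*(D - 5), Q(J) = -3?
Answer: -399688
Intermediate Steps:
X(D) = -10 + 2*D (X(D) = 2*(-5 + D) = -10 + 2*D)
H(x, C) = -3
R = -1 (R = 2 - 3 = -1)
l(N) = -1 + N
-432227 + (l(-8) + 206*158) = -432227 + ((-1 - 8) + 206*158) = -432227 + (-9 + 32548) = -432227 + 32539 = -399688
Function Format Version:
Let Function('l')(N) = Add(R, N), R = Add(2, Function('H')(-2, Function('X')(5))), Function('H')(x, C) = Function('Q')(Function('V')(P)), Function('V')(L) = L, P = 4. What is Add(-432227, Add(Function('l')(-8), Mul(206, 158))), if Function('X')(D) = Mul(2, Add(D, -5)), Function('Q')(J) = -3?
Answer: -399688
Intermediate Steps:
Function('X')(D) = Add(-10, Mul(2, D)) (Function('X')(D) = Mul(2, Add(-5, D)) = Add(-10, Mul(2, D)))
Function('H')(x, C) = -3
R = -1 (R = Add(2, -3) = -1)
Function('l')(N) = Add(-1, N)
Add(-432227, Add(Function('l')(-8), Mul(206, 158))) = Add(-432227, Add(Add(-1, -8), Mul(206, 158))) = Add(-432227, Add(-9, 32548)) = Add(-432227, 32539) = -399688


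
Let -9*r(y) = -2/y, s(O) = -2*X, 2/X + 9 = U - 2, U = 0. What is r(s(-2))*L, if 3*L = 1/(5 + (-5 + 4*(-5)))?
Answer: -11/1080 ≈ -0.010185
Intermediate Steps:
X = -2/11 (X = 2/(-9 + (0 - 2)) = 2/(-9 - 2) = 2/(-11) = 2*(-1/11) = -2/11 ≈ -0.18182)
s(O) = 4/11 (s(O) = -2*(-2/11) = 4/11)
r(y) = 2/(9*y) (r(y) = -(-2)/(9*y) = 2/(9*y))
L = -1/60 (L = 1/(3*(5 + (-5 + 4*(-5)))) = 1/(3*(5 + (-5 - 20))) = 1/(3*(5 - 25)) = (⅓)/(-20) = (⅓)*(-1/20) = -1/60 ≈ -0.016667)
r(s(-2))*L = (2/(9*(4/11)))*(-1/60) = ((2/9)*(11/4))*(-1/60) = (11/18)*(-1/60) = -11/1080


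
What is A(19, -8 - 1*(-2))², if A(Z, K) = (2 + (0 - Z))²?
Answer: 83521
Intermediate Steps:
A(Z, K) = (2 - Z)²
A(19, -8 - 1*(-2))² = ((-2 + 19)²)² = (17²)² = 289² = 83521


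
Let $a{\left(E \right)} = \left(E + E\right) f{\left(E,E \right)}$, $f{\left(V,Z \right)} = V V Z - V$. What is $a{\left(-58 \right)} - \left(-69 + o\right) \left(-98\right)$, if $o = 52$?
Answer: $22624598$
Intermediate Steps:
$f{\left(V,Z \right)} = - V + Z V^{2}$ ($f{\left(V,Z \right)} = V^{2} Z - V = Z V^{2} - V = - V + Z V^{2}$)
$a{\left(E \right)} = 2 E^{2} \left(-1 + E^{2}\right)$ ($a{\left(E \right)} = \left(E + E\right) E \left(-1 + E E\right) = 2 E E \left(-1 + E^{2}\right) = 2 E^{2} \left(-1 + E^{2}\right)$)
$a{\left(-58 \right)} - \left(-69 + o\right) \left(-98\right) = 2 \left(-58\right)^{2} \left(-1 + \left(-58\right)^{2}\right) - \left(-69 + 52\right) \left(-98\right) = 2 \cdot 3364 \left(-1 + 3364\right) - \left(-17\right) \left(-98\right) = 2 \cdot 3364 \cdot 3363 - 1666 = 22626264 - 1666 = 22624598$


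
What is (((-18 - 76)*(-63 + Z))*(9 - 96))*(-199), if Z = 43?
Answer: 32548440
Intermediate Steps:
(((-18 - 76)*(-63 + Z))*(9 - 96))*(-199) = (((-18 - 76)*(-63 + 43))*(9 - 96))*(-199) = (-94*(-20)*(-87))*(-199) = (1880*(-87))*(-199) = -163560*(-199) = 32548440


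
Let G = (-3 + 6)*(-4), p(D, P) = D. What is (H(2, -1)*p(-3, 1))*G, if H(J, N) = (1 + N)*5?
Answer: 0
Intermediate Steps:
H(J, N) = 5 + 5*N
G = -12 (G = 3*(-4) = -12)
(H(2, -1)*p(-3, 1))*G = ((5 + 5*(-1))*(-3))*(-12) = ((5 - 5)*(-3))*(-12) = (0*(-3))*(-12) = 0*(-12) = 0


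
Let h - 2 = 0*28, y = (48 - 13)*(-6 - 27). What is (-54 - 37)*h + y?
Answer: -1337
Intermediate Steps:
y = -1155 (y = 35*(-33) = -1155)
h = 2 (h = 2 + 0*28 = 2 + 0 = 2)
(-54 - 37)*h + y = (-54 - 37)*2 - 1155 = -91*2 - 1155 = -182 - 1155 = -1337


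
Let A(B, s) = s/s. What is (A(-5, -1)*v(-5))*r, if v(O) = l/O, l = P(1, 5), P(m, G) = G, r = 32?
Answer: -32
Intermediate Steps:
A(B, s) = 1
l = 5
v(O) = 5/O
(A(-5, -1)*v(-5))*r = (1*(5/(-5)))*32 = (1*(5*(-1/5)))*32 = (1*(-1))*32 = -1*32 = -32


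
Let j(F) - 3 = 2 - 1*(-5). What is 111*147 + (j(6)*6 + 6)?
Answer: 16383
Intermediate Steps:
j(F) = 10 (j(F) = 3 + (2 - 1*(-5)) = 3 + (2 + 5) = 3 + 7 = 10)
111*147 + (j(6)*6 + 6) = 111*147 + (10*6 + 6) = 16317 + (60 + 6) = 16317 + 66 = 16383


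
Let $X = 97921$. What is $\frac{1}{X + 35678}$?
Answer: $\frac{1}{133599} \approx 7.4851 \cdot 10^{-6}$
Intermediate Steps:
$\frac{1}{X + 35678} = \frac{1}{97921 + 35678} = \frac{1}{133599}$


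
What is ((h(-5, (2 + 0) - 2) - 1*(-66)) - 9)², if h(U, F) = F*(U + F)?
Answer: 3249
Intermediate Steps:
h(U, F) = F*(F + U)
((h(-5, (2 + 0) - 2) - 1*(-66)) - 9)² = ((((2 + 0) - 2)*(((2 + 0) - 2) - 5) - 1*(-66)) - 9)² = (((2 - 2)*((2 - 2) - 5) + 66) - 9)² = ((0*(0 - 5) + 66) - 9)² = ((0*(-5) + 66) - 9)² = ((0 + 66) - 9)² = (66 - 9)² = 57² = 3249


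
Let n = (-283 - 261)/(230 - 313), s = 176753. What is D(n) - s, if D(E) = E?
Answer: -14669955/83 ≈ -1.7675e+5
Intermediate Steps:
n = 544/83 (n = -544/(-83) = -544*(-1/83) = 544/83 ≈ 6.5542)
D(n) - s = 544/83 - 1*176753 = 544/83 - 176753 = -14669955/83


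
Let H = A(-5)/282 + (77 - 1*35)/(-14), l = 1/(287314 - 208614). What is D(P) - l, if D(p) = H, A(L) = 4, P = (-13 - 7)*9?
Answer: -33132841/11096700 ≈ -2.9858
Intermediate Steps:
P = -180 (P = -20*9 = -180)
l = 1/78700 ≈ 1.2706e-5
H = -421/141 (H = 4/282 + (77 - 1*35)/(-14) = 4*(1/282) + (77 - 35)*(-1/14) = 2/141 + 42*(-1/14) = 2/141 - 3 = -421/141 ≈ -2.9858)
D(p) = -421/141
D(P) - l = -421/141 - 1*1/78700 = -421/141 - 1/78700 = -33132841/11096700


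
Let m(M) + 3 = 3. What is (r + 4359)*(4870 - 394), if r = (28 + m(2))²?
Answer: 23020068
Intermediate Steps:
m(M) = 0 (m(M) = -3 + 3 = 0)
r = 784 (r = (28 + 0)² = 28² = 784)
(r + 4359)*(4870 - 394) = (784 + 4359)*(4870 - 394) = 5143*4476 = 23020068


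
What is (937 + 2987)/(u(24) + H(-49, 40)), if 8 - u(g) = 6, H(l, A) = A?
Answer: 654/7 ≈ 93.429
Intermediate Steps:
u(g) = 2 (u(g) = 8 - 1*6 = 8 - 6 = 2)
(937 + 2987)/(u(24) + H(-49, 40)) = (937 + 2987)/(2 + 40) = 3924/42 = 3924*(1/42) = 654/7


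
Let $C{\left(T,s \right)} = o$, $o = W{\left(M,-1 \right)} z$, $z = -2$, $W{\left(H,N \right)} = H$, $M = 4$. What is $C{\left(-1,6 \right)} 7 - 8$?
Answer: $-64$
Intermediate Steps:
$o = -8$ ($o = 4 \left(-2\right) = -8$)
$C{\left(T,s \right)} = -8$
$C{\left(-1,6 \right)} 7 - 8 = \left(-8\right) 7 - 8 = -56 - 8 = -64$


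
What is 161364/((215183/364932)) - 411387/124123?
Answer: 7309128582394683/26709159509 ≈ 2.7366e+5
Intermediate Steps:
161364/((215183/364932)) - 411387/124123 = 161364/((215183*(1/364932))) - 411387*1/124123 = 161364/(215183/364932) - 411387/124123 = 161364*(364932/215183) - 411387/124123 = 58886887248/215183 - 411387/124123 = 7309128582394683/26709159509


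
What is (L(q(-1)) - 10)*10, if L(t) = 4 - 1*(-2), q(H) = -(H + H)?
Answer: -40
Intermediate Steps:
q(H) = -2*H
L(t) = 6 (L(t) = 4 + 2 = 6)
(L(q(-1)) - 10)*10 = (6 - 10)*10 = -4*10 = -40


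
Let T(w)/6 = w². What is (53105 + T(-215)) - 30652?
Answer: 299803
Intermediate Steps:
T(w) = 6*w²
(53105 + T(-215)) - 30652 = (53105 + 6*(-215)²) - 30652 = (53105 + 6*46225) - 30652 = (53105 + 277350) - 30652 = 330455 - 30652 = 299803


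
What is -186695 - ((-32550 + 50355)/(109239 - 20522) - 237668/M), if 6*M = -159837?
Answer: -882504278379392/4726753043 ≈ -1.8670e+5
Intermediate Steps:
M = -53279/2 (M = (⅙)*(-159837) = -53279/2 ≈ -26640.)
-186695 - ((-32550 + 50355)/(109239 - 20522) - 237668/M) = -186695 - ((-32550 + 50355)/(109239 - 20522) - 237668/(-53279/2)) = -186695 - (17805/88717 - 237668*(-2/53279)) = -186695 - (17805*(1/88717) + 475336/53279) = -186695 - (17805/88717 + 475336/53279) = -186695 - 1*43119016507/4726753043 = -186695 - 43119016507/4726753043 = -882504278379392/4726753043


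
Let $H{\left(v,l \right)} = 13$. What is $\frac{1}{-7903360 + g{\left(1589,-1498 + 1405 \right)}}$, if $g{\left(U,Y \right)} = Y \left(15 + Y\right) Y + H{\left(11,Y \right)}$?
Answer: $- \frac{1}{8577969} \approx -1.1658 \cdot 10^{-7}$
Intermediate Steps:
$g{\left(U,Y \right)} = 13 + Y^{2} \left(15 + Y\right)$ ($g{\left(U,Y \right)} = Y \left(15 + Y\right) Y + 13 = Y^{2} \left(15 + Y\right) + 13 = 13 + Y^{2} \left(15 + Y\right)$)
$\frac{1}{-7903360 + g{\left(1589,-1498 + 1405 \right)}} = \frac{1}{-7903360 + \left(13 + \left(-1498 + 1405\right)^{3} + 15 \left(-1498 + 1405\right)^{2}\right)} = \frac{1}{-7903360 + \left(13 + \left(-93\right)^{3} + 15 \left(-93\right)^{2}\right)} = \frac{1}{-7903360 + \left(13 - 804357 + 15 \cdot 8649\right)} = \frac{1}{-7903360 + \left(13 - 804357 + 129735\right)} = \frac{1}{-7903360 - 674609} = \frac{1}{-8577969} = - \frac{1}{8577969}$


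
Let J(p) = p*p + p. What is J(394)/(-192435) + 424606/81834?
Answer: 2299107673/524924193 ≈ 4.3799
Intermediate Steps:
J(p) = p + p² (J(p) = p² + p = p + p²)
J(394)/(-192435) + 424606/81834 = (394*(1 + 394))/(-192435) + 424606/81834 = (394*395)*(-1/192435) + 424606*(1/81834) = 155630*(-1/192435) + 212303/40917 = -31126/38487 + 212303/40917 = 2299107673/524924193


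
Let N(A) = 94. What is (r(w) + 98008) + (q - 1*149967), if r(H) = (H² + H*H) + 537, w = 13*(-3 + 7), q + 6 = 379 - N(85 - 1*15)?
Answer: -45735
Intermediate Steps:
q = 279 (q = -6 + (379 - 1*94) = -6 + (379 - 94) = -6 + 285 = 279)
w = 52 (w = 13*4 = 52)
r(H) = 537 + 2*H² (r(H) = (H² + H²) + 537 = 2*H² + 537 = 537 + 2*H²)
(r(w) + 98008) + (q - 1*149967) = ((537 + 2*52²) + 98008) + (279 - 1*149967) = ((537 + 2*2704) + 98008) + (279 - 149967) = ((537 + 5408) + 98008) - 149688 = (5945 + 98008) - 149688 = 103953 - 149688 = -45735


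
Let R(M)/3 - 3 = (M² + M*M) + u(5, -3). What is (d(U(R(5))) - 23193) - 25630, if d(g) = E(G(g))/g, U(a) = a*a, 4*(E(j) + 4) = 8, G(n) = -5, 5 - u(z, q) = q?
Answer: -1635033449/33489 ≈ -48823.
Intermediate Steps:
u(z, q) = 5 - q
E(j) = -2 (E(j) = -4 + (¼)*8 = -4 + 2 = -2)
R(M) = 33 + 6*M² (R(M) = 9 + 3*((M² + M*M) + (5 - 1*(-3))) = 9 + 3*((M² + M²) + (5 + 3)) = 9 + 3*(2*M² + 8) = 9 + 3*(8 + 2*M²) = 9 + (24 + 6*M²) = 33 + 6*M²)
U(a) = a²
d(g) = -2/g
(d(U(R(5))) - 23193) - 25630 = (-2/(33 + 6*5²)² - 23193) - 25630 = (-2/(33 + 6*25)² - 23193) - 25630 = (-2/(33 + 150)² - 23193) - 25630 = (-2/(183²) - 23193) - 25630 = (-2/33489 - 23193) - 25630 = -776710379/33489 - 25630 = -1635033449/33489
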